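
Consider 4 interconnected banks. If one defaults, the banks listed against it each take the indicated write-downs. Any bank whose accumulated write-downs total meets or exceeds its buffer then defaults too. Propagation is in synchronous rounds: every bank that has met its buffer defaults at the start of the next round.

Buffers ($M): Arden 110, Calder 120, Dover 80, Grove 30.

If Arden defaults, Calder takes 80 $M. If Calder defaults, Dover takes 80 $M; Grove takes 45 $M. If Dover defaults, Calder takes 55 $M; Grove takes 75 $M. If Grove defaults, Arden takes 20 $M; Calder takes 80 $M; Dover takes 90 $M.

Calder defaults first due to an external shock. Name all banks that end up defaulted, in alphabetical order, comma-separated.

Round 1 — Calder defaults (initial).
  Dover: +80 → 80 ≥ 80
  Grove: +45 → 45 ≥ 30
Round 2 — Dover, Grove default.
  Arden: +20 → 20 < 110
No further defaults.

Calder, Dover, Grove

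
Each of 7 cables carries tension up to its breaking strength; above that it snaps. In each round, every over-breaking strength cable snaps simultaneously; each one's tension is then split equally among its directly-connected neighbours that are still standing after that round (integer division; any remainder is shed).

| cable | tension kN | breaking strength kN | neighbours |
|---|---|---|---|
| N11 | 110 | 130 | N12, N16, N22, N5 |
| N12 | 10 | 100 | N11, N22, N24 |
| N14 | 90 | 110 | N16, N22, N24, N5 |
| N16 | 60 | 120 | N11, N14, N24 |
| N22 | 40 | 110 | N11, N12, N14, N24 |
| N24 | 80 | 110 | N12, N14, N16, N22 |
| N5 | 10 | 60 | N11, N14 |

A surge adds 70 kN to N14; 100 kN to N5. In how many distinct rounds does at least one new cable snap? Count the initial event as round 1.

3

Round 1 — N14 at 160 > 110; N5 at 110 > 60. N14, N5 snap.
  N14 sheds 160 kN to N16, N22, N24: 53 each (1 lost).
    N16: 60+53 = 113 ≤ 120
    N22: 40+53 = 93 ≤ 110
    N24: 80+53 = 133 > 110
  N5 sheds 110 kN to N11: 110 each.
    N11: 110+110 = 220 > 130
Round 2 — N11, N24 snap.
  N11 sheds 220 kN to N12, N16, N22: 73 each (1 lost).
    N12: 10+73 = 83 ≤ 100
    N16: 113+73 = 186 > 120
    N22: 93+73 = 166 > 110
  N24 sheds 133 kN to N12, N16, N22: 44 each (1 lost).
    N12: 83+44 = 127 > 100
    N16: 186+44 = 230 > 120
    N22: 166+44 = 210 > 110
Round 3 — N12, N16, N22 snap.
  N12 sheds 127 kN: no online neighbours, lost.
  N16 sheds 230 kN: no online neighbours, lost.
  N22 sheds 210 kN: no online neighbours, lost.
No further breaks.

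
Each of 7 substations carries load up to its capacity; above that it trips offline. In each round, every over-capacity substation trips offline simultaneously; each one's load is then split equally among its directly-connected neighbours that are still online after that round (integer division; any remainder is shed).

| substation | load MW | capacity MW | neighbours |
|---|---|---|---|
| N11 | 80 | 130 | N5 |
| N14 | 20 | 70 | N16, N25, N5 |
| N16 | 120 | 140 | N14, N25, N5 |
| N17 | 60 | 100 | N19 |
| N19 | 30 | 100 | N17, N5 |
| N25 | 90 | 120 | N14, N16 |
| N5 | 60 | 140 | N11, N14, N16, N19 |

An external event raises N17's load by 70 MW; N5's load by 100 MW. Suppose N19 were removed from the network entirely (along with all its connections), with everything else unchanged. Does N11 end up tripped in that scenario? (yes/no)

With N19 removed:
Round 1 — N17 at 130 > 100; N5 at 160 > 140. N17, N5 trip offline.
  N17 sheds 130 MW: no online neighbours, lost.
  N5 sheds 160 MW to N11, N14, N16: 53 each (1 lost).
    N11: 80+53 = 133 > 130
    N14: 20+53 = 73 > 70
    N16: 120+53 = 173 > 140
Round 2 — N11, N14, N16 trip offline.
  N11 sheds 133 MW: no online neighbours, lost.
  N14 sheds 73 MW to N25: 73 each.
    N25: 90+73 = 163 > 120
  N16 sheds 173 MW to N25: 173 each.
    N25: 163+173 = 336 > 120
Round 3 — N25 trips offline.
  N25 sheds 336 MW: no online neighbours, lost.
No further trips.

yes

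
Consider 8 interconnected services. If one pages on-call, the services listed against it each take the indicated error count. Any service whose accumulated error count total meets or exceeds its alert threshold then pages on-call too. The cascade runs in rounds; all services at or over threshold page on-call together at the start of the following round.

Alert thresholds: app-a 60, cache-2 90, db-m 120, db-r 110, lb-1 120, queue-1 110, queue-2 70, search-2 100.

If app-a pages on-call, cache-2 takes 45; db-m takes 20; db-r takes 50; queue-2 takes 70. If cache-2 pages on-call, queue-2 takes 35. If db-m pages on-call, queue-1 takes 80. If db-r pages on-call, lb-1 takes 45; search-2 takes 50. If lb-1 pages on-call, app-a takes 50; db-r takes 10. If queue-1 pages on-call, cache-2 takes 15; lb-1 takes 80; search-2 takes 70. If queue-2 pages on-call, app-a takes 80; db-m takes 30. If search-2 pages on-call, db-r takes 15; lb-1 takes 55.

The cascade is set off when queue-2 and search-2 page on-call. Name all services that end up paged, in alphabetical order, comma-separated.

Round 1 — queue-2, search-2 page on-call (initial).
  app-a: +80 → 80 ≥ 60
  db-m: +30 → 30 < 120
  db-r: +15 → 15 < 110
  lb-1: +55 → 55 < 120
Round 2 — app-a pages on-call.
  cache-2: +45 → 45 < 90
  db-m: +20 → 50 < 120
  db-r: +50 → 65 < 110
No further pages.

app-a, queue-2, search-2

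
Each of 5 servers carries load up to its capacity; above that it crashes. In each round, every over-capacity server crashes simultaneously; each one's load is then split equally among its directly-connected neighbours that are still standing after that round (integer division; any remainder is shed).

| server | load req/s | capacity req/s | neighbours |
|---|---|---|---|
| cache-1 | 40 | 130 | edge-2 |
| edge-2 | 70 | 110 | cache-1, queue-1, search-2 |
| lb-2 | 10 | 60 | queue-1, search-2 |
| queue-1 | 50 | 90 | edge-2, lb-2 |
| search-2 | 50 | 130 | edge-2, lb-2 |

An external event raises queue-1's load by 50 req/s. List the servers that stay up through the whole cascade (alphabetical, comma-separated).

cache-1, lb-2, search-2

Round 1 — queue-1 at 100 > 90. queue-1 crashes.
  queue-1 sheds 100 req/s to edge-2, lb-2: 50 each.
    edge-2: 70+50 = 120 > 110
    lb-2: 10+50 = 60 ≤ 60
Round 2 — edge-2 crashes.
  edge-2 sheds 120 req/s to cache-1, search-2: 60 each.
    cache-1: 40+60 = 100 ≤ 130
    search-2: 50+60 = 110 ≤ 130
No further crashes.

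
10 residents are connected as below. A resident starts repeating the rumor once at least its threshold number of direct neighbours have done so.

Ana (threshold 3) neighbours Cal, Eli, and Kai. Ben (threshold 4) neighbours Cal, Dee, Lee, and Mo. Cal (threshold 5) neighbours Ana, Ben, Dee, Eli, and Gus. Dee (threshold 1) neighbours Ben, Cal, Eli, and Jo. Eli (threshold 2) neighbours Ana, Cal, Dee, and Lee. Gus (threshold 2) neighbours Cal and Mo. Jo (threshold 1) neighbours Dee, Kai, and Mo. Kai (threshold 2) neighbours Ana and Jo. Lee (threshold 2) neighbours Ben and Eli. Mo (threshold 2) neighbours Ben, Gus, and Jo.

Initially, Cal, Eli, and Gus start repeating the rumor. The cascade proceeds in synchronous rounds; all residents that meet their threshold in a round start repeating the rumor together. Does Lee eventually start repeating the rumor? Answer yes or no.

Round 1 — Cal, Eli, Gus start repeating the rumor (initial).
Round 2 — checking thresholds:
  Ana: 2 of 3 neighbours < 3, holds.
  Ben: 1 of 4 neighbours < 4, holds.
  Dee: 2 of 4 neighbours ≥ 1, starts repeating the rumor.
  Lee: 1 of 2 neighbours < 2, holds.
  Mo: 1 of 3 neighbours < 2, holds.
Round 3 — checking thresholds:
  Ana: 2 of 3 neighbours < 3, holds.
  Ben: 2 of 4 neighbours < 4, holds.
  Jo: 1 of 3 neighbours ≥ 1, starts repeating the rumor.
  Lee: 1 of 2 neighbours < 2, holds.
  Mo: 1 of 3 neighbours < 2, holds.
Round 4 — checking thresholds:
  Ana: 2 of 3 neighbours < 3, holds.
  Ben: 2 of 4 neighbours < 4, holds.
  Kai: 1 of 2 neighbours < 2, holds.
  Lee: 1 of 2 neighbours < 2, holds.
  Mo: 2 of 3 neighbours ≥ 2, starts repeating the rumor.
Round 5 — no new spreads; cascade stops.

no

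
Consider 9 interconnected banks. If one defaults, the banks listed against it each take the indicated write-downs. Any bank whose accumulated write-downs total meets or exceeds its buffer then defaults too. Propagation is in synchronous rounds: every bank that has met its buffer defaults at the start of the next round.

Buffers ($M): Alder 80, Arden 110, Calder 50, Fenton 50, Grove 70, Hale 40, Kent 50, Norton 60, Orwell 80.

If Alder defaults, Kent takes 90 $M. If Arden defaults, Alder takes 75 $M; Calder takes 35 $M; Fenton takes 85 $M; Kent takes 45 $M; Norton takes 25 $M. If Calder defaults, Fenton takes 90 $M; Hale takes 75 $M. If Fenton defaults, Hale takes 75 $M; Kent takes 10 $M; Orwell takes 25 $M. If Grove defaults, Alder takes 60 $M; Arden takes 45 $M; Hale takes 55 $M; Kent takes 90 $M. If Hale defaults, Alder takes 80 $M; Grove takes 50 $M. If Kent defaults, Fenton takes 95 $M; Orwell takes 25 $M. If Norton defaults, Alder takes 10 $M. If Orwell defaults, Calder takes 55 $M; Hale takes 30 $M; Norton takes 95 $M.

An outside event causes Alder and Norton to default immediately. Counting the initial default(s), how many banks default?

5

Round 1 — Alder, Norton default (initial).
  Kent: +90 → 90 ≥ 50
Round 2 — Kent defaults.
  Fenton: +95 → 95 ≥ 50
  Orwell: +25 → 25 < 80
Round 3 — Fenton defaults.
  Hale: +75 → 75 ≥ 40
  Orwell: +25 → 50 < 80
Round 4 — Hale defaults.
  Grove: +50 → 50 < 70
No further defaults.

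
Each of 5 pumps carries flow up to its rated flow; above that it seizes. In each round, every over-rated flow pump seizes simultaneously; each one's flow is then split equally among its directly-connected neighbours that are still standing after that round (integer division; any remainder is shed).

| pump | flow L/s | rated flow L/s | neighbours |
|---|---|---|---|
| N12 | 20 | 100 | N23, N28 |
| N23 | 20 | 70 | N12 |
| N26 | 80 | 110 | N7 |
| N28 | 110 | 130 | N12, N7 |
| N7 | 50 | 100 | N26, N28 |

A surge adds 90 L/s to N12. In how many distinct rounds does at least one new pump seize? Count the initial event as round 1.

Round 1 — N12 at 110 > 100. N12 seizes.
  N12 sheds 110 L/s to N23, N28: 55 each.
    N23: 20+55 = 75 > 70
    N28: 110+55 = 165 > 130
Round 2 — N23, N28 seize.
  N23 sheds 75 L/s: no online neighbours, lost.
  N28 sheds 165 L/s to N7: 165 each.
    N7: 50+165 = 215 > 100
Round 3 — N7 seizes.
  N7 sheds 215 L/s to N26: 215 each.
    N26: 80+215 = 295 > 110
Round 4 — N26 seizes.
  N26 sheds 295 L/s: no online neighbours, lost.
No further seizures.

4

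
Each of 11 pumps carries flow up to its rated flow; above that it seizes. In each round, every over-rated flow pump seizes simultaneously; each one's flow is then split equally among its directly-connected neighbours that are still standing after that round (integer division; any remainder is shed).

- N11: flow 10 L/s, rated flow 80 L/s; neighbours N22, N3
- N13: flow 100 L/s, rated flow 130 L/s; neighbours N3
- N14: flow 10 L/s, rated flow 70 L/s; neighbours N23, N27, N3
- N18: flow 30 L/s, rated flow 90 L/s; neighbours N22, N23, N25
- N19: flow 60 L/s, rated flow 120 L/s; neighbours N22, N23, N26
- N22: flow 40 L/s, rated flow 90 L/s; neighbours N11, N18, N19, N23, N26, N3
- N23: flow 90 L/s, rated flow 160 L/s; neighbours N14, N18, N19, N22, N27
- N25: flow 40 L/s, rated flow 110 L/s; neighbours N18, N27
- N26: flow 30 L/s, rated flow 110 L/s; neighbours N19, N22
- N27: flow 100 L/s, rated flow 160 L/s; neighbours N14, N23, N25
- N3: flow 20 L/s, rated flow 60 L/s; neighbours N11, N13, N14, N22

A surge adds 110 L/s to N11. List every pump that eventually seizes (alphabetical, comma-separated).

N11, N13, N22, N3

Round 1 — N11 at 120 > 80. N11 seizes.
  N11 sheds 120 L/s to N22, N3: 60 each.
    N22: 40+60 = 100 > 90
    N3: 20+60 = 80 > 60
Round 2 — N22, N3 seize.
  N22 sheds 100 L/s to N18, N19, N23, N26: 25 each.
    N18: 30+25 = 55 ≤ 90
    N19: 60+25 = 85 ≤ 120
    N23: 90+25 = 115 ≤ 160
    N26: 30+25 = 55 ≤ 110
  N3 sheds 80 L/s to N13, N14: 40 each.
    N13: 100+40 = 140 > 130
    N14: 10+40 = 50 ≤ 70
Round 3 — N13 seizes.
  N13 sheds 140 L/s: no online neighbours, lost.
No further seizures.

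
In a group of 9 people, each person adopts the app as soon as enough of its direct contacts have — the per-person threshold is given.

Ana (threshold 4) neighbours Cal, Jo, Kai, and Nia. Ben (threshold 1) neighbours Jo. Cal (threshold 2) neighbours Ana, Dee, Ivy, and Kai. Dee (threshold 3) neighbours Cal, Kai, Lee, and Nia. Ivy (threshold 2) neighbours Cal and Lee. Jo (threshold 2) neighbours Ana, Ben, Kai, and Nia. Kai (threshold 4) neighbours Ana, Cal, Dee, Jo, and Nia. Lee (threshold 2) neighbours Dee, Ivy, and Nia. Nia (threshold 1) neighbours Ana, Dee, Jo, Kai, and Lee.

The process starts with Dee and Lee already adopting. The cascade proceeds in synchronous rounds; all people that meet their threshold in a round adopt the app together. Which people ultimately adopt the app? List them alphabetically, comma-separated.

Round 1 — Dee, Lee adopt the app (initial).
Round 2 — checking thresholds:
  Cal: 1 of 4 neighbours < 2, not yet.
  Ivy: 1 of 2 neighbours < 2, not yet.
  Kai: 1 of 5 neighbours < 4, not yet.
  Nia: 2 of 5 neighbours ≥ 1, adopts the app.
Round 3 — no new adoptions; cascade stops.

Dee, Lee, Nia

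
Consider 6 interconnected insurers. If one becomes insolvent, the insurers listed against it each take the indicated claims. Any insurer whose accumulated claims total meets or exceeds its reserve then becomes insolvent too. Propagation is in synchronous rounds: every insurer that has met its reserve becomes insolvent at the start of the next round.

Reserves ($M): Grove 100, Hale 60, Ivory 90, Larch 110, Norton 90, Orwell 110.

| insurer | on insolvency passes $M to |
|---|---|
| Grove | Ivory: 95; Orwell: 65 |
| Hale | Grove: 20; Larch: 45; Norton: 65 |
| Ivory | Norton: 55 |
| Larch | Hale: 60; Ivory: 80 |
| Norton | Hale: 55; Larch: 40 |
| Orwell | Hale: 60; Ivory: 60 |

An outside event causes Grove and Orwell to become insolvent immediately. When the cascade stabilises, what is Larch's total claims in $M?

85

Round 1 — Grove, Orwell become insolvent (initial).
  Hale: +60 → 60 ≥ 60
  Ivory: +95+60 → 155 ≥ 90
Round 2 — Hale, Ivory become insolvent.
  Larch: +45 → 45 < 110
  Norton: +65+55 → 120 ≥ 90
Round 3 — Norton becomes insolvent.
  Larch: +40 → 85 < 110
No further insolvencies.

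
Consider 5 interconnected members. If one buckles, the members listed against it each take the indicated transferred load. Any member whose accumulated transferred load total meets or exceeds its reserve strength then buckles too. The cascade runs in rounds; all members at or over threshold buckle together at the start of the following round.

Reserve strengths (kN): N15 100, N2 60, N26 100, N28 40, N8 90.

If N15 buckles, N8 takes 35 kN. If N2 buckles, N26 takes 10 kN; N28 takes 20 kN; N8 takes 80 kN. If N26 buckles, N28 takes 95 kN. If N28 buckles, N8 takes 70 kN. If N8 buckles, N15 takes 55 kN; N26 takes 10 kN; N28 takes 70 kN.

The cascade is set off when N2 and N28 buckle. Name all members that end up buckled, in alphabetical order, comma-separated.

N2, N28, N8

Round 1 — N2, N28 buckle (initial).
  N26: +10 → 10 < 100
  N8: +80+70 → 150 ≥ 90
Round 2 — N8 buckles.
  N15: +55 → 55 < 100
  N26: +10 → 20 < 100
No further bucklings.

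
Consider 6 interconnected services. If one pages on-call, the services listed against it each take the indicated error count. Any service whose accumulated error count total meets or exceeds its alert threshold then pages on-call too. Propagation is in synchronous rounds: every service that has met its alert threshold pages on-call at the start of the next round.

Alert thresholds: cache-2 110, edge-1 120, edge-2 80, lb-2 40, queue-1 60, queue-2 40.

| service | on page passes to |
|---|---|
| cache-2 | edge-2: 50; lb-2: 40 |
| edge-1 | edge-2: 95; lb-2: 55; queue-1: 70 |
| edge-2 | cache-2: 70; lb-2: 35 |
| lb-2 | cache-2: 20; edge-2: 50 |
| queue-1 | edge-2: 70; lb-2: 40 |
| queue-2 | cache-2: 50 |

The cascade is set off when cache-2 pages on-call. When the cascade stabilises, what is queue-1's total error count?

0

Round 1 — cache-2 pages on-call (initial).
  edge-2: +50 → 50 < 80
  lb-2: +40 → 40 ≥ 40
Round 2 — lb-2 pages on-call.
  edge-2: +50 → 100 ≥ 80
Round 3 — edge-2 pages on-call.
No further pages.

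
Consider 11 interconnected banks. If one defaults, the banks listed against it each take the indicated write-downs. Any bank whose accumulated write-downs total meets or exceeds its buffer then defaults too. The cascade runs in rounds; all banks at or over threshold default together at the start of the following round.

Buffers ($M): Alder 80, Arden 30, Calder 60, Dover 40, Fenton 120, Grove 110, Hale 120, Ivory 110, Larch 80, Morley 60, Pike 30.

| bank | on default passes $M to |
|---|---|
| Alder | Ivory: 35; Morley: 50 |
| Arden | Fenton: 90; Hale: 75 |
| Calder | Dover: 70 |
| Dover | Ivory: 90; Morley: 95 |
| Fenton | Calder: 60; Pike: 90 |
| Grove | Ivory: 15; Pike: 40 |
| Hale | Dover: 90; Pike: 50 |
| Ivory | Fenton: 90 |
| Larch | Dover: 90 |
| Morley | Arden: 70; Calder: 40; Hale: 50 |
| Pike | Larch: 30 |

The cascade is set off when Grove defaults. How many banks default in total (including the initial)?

Round 1 — Grove defaults (initial).
  Ivory: +15 → 15 < 110
  Pike: +40 → 40 ≥ 30
Round 2 — Pike defaults.
  Larch: +30 → 30 < 80
No further defaults.

2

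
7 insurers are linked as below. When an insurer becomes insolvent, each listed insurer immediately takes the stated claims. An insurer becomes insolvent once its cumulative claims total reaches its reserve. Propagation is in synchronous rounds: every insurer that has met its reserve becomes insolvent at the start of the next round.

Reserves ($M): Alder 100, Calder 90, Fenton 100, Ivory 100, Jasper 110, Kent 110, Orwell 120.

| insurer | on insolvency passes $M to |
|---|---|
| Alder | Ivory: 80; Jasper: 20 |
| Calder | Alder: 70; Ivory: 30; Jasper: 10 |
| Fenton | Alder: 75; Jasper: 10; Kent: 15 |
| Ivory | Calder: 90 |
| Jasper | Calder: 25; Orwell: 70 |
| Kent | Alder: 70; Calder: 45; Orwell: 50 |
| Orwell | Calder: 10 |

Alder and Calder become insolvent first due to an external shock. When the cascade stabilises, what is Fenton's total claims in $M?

0

Round 1 — Alder, Calder become insolvent (initial).
  Ivory: +80+30 → 110 ≥ 100
  Jasper: +20+10 → 30 < 110
Round 2 — Ivory becomes insolvent.
No further insolvencies.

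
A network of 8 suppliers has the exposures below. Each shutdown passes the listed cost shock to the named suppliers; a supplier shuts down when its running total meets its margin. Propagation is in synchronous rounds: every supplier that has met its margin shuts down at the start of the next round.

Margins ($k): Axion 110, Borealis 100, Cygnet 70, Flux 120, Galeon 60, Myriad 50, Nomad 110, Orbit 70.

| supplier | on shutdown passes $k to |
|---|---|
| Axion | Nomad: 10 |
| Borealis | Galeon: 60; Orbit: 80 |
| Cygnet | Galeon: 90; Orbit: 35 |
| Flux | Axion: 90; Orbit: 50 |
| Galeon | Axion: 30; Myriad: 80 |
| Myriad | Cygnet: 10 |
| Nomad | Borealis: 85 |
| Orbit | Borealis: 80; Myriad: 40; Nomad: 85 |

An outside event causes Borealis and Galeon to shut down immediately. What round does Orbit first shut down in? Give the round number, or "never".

Round 1 — Borealis, Galeon shut down (initial).
  Axion: +30 → 30 < 110
  Myriad: +80 → 80 ≥ 50
  Orbit: +80 → 80 ≥ 70
Round 2 — Myriad, Orbit shut down.
  Cygnet: +10 → 10 < 70
  Nomad: +85 → 85 < 110
No further shutdowns.

2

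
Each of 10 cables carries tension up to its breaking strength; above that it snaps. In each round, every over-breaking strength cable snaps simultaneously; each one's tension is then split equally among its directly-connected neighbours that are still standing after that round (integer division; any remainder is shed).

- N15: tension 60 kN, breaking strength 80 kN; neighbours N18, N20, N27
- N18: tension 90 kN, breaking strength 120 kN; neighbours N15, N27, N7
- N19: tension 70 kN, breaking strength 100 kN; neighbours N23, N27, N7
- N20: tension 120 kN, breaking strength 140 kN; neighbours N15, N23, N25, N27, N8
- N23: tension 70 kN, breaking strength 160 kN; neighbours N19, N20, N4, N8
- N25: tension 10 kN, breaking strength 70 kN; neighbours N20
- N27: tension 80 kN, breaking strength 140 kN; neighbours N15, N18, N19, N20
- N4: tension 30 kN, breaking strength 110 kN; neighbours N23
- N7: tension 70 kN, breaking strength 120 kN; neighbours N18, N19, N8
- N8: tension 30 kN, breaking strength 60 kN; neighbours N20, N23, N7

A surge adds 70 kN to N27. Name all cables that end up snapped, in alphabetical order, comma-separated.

N15, N18, N19, N20, N23, N27, N4, N7, N8

Round 1 — N27 at 150 > 140. N27 snaps.
  N27 sheds 150 kN to N15, N18, N19, N20: 37 each (2 lost).
    N15: 60+37 = 97 > 80
    N18: 90+37 = 127 > 120
    N19: 70+37 = 107 > 100
    N20: 120+37 = 157 > 140
Round 2 — N15, N18, N19, N20 snap.
  N15 sheds 97 kN: no online neighbours, lost.
  N18 sheds 127 kN to N7: 127 each.
    N7: 70+127 = 197 > 120
  N19 sheds 107 kN to N23, N7: 53 each (1 lost).
    N23: 70+53 = 123 ≤ 160
    N7: 197+53 = 250 > 120
  N20 sheds 157 kN to N23, N25, N8: 52 each (1 lost).
    N23: 123+52 = 175 > 160
    N25: 10+52 = 62 ≤ 70
    N8: 30+52 = 82 > 60
Round 3 — N23, N7, N8 snap.
  N23 sheds 175 kN to N4: 175 each.
    N4: 30+175 = 205 > 110
  N7 sheds 250 kN: no online neighbours, lost.
  N8 sheds 82 kN: no online neighbours, lost.
Round 4 — N4 snaps.
  N4 sheds 205 kN: no online neighbours, lost.
No further breaks.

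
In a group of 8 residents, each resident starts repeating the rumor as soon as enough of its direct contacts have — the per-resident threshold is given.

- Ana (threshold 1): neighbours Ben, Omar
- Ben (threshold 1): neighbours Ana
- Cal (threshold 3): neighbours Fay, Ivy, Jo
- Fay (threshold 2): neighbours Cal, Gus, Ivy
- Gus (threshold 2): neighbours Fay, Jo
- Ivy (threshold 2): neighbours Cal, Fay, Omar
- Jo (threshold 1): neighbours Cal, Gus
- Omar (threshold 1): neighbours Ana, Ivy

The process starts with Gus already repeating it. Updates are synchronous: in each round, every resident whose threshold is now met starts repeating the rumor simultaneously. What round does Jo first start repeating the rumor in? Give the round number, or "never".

2

Round 1 — Gus starts repeating the rumor (initial).
Round 2 — checking thresholds:
  Fay: 1 of 3 neighbours < 2, below threshold.
  Jo: 1 of 2 neighbours ≥ 1, starts repeating the rumor.
Round 3 — no new spreads; cascade stops.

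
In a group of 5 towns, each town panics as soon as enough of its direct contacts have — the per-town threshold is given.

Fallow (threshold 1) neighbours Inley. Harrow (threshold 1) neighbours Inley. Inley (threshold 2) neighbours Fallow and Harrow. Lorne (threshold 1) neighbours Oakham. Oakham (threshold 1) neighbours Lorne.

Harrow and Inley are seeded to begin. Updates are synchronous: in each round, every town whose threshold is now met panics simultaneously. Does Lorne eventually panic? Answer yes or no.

Round 1 — Harrow, Inley panic (initial).
Round 2 — checking thresholds:
  Fallow: 1 of 1 neighbours ≥ 1, panics.
Round 3 — no new panics; cascade stops.

no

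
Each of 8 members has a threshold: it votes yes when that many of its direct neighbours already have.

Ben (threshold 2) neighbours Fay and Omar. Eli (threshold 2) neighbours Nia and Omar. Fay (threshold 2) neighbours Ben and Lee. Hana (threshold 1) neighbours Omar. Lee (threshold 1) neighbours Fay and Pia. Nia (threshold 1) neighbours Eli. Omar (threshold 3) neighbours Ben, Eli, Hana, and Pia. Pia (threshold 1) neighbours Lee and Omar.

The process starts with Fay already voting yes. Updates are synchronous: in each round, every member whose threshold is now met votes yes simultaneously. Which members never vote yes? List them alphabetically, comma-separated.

Ben, Eli, Hana, Nia, Omar

Round 1 — Fay votes yes (initial).
Round 2 — checking thresholds:
  Ben: 1 of 2 neighbours < 2, below threshold.
  Lee: 1 of 2 neighbours ≥ 1, votes yes.
Round 3 — checking thresholds:
  Ben: 1 of 2 neighbours < 2, below threshold.
  Pia: 1 of 2 neighbours ≥ 1, votes yes.
Round 4 — no new yes votes; cascade stops.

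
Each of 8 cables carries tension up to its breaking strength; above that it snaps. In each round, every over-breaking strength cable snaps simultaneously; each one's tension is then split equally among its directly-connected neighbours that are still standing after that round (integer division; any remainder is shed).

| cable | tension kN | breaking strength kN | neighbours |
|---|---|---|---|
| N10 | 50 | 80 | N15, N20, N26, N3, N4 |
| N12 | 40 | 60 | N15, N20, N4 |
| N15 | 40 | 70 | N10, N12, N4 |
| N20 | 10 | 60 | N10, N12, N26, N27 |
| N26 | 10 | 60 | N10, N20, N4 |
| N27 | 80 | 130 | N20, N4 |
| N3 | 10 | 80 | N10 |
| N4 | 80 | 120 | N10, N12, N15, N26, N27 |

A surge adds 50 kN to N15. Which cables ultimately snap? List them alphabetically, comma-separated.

Round 1 — N15 at 90 > 70. N15 snaps.
  N15 sheds 90 kN to N10, N12, N4: 30 each.
    N10: 50+30 = 80 ≤ 80
    N12: 40+30 = 70 > 60
    N4: 80+30 = 110 ≤ 120
Round 2 — N12 snaps.
  N12 sheds 70 kN to N20, N4: 35 each.
    N20: 10+35 = 45 ≤ 60
    N4: 110+35 = 145 > 120
Round 3 — N4 snaps.
  N4 sheds 145 kN to N10, N26, N27: 48 each (1 lost).
    N10: 80+48 = 128 > 80
    N26: 10+48 = 58 ≤ 60
    N27: 80+48 = 128 ≤ 130
Round 4 — N10 snaps.
  N10 sheds 128 kN to N20, N26, N3: 42 each (2 lost).
    N20: 45+42 = 87 > 60
    N26: 58+42 = 100 > 60
    N3: 10+42 = 52 ≤ 80
Round 5 — N20, N26 snap.
  N20 sheds 87 kN to N27: 87 each.
    N27: 128+87 = 215 > 130
  N26 sheds 100 kN: no online neighbours, lost.
Round 6 — N27 snaps.
  N27 sheds 215 kN: no online neighbours, lost.
No further breaks.

N10, N12, N15, N20, N26, N27, N4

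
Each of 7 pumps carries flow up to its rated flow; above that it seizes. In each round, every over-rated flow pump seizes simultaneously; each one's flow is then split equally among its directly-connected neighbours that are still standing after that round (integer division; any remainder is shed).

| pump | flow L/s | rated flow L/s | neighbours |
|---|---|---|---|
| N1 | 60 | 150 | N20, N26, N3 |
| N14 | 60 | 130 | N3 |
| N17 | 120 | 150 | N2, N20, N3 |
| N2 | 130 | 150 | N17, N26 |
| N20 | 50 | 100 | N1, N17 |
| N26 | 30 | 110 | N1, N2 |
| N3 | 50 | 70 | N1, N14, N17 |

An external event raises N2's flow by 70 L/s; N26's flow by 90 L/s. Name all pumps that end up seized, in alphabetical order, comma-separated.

N1, N14, N17, N2, N20, N26, N3

Round 1 — N2 at 200 > 150; N26 at 120 > 110. N2, N26 seize.
  N2 sheds 200 L/s to N17: 200 each.
    N17: 120+200 = 320 > 150
  N26 sheds 120 L/s to N1: 120 each.
    N1: 60+120 = 180 > 150
Round 2 — N1, N17 seize.
  N1 sheds 180 L/s to N20, N3: 90 each.
    N20: 50+90 = 140 > 100
    N3: 50+90 = 140 > 70
  N17 sheds 320 L/s to N20, N3: 160 each.
    N20: 140+160 = 300 > 100
    N3: 140+160 = 300 > 70
Round 3 — N20, N3 seize.
  N20 sheds 300 L/s: no online neighbours, lost.
  N3 sheds 300 L/s to N14: 300 each.
    N14: 60+300 = 360 > 130
Round 4 — N14 seizes.
  N14 sheds 360 L/s: no online neighbours, lost.
No further seizures.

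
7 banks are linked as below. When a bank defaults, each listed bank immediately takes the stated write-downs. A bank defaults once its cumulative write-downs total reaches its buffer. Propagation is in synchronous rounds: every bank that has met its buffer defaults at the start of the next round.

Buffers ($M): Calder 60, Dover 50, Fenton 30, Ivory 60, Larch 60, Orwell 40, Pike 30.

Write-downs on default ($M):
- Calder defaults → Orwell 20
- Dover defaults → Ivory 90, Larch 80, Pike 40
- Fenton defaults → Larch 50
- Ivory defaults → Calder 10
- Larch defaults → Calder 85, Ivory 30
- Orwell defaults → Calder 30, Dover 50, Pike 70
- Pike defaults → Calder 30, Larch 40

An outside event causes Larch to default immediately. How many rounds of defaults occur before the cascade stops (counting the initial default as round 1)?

2

Round 1 — Larch defaults (initial).
  Calder: +85 → 85 ≥ 60
  Ivory: +30 → 30 < 60
Round 2 — Calder defaults.
  Orwell: +20 → 20 < 40
No further defaults.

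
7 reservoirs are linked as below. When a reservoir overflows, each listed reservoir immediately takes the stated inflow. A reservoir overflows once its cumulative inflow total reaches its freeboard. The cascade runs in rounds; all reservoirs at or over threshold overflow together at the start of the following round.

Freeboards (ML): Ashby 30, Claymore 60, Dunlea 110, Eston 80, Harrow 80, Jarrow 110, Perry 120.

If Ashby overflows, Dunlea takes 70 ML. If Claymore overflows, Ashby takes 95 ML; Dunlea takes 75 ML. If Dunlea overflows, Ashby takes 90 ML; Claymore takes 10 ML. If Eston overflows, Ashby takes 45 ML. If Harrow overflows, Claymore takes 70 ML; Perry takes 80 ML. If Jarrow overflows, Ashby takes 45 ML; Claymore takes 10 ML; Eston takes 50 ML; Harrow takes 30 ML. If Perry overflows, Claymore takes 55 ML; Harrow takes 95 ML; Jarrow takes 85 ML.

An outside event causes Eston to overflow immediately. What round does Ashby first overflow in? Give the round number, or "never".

2

Round 1 — Eston overflows (initial).
  Ashby: +45 → 45 ≥ 30
Round 2 — Ashby overflows.
  Dunlea: +70 → 70 < 110
No further overflows.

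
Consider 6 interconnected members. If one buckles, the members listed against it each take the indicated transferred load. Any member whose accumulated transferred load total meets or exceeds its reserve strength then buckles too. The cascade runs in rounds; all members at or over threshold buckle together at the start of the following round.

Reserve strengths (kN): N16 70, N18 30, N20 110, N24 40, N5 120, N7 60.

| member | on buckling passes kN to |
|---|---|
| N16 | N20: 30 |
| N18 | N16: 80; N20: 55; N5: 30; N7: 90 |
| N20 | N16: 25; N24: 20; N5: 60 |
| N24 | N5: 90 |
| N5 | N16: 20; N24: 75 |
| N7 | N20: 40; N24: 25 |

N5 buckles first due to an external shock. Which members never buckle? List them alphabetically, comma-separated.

Round 1 — N5 buckles (initial).
  N16: +20 → 20 < 70
  N24: +75 → 75 ≥ 40
Round 2 — N24 buckles.
No further bucklings.

N16, N18, N20, N7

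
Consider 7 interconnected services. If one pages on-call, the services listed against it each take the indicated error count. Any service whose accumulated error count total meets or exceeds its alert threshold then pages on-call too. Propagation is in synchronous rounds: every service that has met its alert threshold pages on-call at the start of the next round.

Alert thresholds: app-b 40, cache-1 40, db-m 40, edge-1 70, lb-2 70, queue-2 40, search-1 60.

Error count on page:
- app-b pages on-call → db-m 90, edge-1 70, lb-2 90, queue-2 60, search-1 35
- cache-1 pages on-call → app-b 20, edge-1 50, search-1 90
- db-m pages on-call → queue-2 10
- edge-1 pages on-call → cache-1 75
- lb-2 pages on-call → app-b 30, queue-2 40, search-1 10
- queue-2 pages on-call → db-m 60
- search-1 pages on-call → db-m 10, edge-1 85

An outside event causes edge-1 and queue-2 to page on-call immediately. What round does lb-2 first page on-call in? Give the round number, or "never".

never

Round 1 — edge-1, queue-2 page on-call (initial).
  cache-1: +75 → 75 ≥ 40
  db-m: +60 → 60 ≥ 40
Round 2 — cache-1, db-m page on-call.
  app-b: +20 → 20 < 40
  search-1: +90 → 90 ≥ 60
Round 3 — search-1 pages on-call.
No further pages.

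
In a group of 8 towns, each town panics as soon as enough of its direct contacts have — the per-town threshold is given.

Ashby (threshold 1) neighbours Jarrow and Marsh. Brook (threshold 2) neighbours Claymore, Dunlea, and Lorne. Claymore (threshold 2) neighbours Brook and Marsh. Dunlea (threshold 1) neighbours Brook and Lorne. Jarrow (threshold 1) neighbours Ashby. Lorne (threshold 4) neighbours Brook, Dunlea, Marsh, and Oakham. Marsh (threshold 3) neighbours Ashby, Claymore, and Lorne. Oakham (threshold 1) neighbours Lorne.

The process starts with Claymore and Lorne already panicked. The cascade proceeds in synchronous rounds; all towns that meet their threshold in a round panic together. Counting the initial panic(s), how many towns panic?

Round 1 — Claymore, Lorne panic (initial).
Round 2 — checking thresholds:
  Brook: 2 of 3 neighbours ≥ 2, panics.
  Dunlea: 1 of 2 neighbours ≥ 1, panics.
  Marsh: 2 of 3 neighbours < 3, not yet.
  Oakham: 1 of 1 neighbours ≥ 1, panics.
Round 3 — no new panics; cascade stops.

5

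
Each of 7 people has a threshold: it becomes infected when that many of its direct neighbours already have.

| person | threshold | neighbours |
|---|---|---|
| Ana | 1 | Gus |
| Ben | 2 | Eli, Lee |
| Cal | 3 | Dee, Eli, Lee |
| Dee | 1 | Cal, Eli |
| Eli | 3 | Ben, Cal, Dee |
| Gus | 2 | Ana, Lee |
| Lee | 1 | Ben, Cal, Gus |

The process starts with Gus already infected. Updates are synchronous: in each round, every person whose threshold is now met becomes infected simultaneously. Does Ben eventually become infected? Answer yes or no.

Round 1 — Gus becomes infected (initial).
Round 2 — checking thresholds:
  Ana: 1 of 1 neighbours ≥ 1, becomes infected.
  Lee: 1 of 3 neighbours ≥ 1, becomes infected.
Round 3 — no new infections; cascade stops.

no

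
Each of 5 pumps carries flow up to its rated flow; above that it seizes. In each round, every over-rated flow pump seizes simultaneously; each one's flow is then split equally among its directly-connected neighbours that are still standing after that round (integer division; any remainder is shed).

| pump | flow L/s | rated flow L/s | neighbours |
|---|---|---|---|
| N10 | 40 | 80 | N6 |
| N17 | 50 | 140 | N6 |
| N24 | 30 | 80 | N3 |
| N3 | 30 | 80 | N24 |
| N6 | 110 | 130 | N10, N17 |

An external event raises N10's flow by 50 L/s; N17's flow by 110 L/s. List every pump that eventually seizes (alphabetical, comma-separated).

N10, N17, N6

Round 1 — N10 at 90 > 80; N17 at 160 > 140. N10, N17 seize.
  N10 sheds 90 L/s to N6: 90 each.
    N6: 110+90 = 200 > 130
  N17 sheds 160 L/s to N6: 160 each.
    N6: 200+160 = 360 > 130
Round 2 — N6 seizes.
  N6 sheds 360 L/s: no online neighbours, lost.
No further seizures.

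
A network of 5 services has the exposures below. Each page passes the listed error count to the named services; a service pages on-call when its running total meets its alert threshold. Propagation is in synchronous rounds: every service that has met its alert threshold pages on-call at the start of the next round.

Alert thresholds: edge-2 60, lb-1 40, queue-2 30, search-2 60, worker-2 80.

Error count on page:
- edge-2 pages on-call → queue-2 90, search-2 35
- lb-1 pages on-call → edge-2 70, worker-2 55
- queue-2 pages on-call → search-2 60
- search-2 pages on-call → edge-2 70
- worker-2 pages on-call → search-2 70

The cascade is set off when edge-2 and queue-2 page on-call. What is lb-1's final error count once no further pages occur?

0

Round 1 — edge-2, queue-2 page on-call (initial).
  search-2: +35+60 → 95 ≥ 60
Round 2 — search-2 pages on-call.
No further pages.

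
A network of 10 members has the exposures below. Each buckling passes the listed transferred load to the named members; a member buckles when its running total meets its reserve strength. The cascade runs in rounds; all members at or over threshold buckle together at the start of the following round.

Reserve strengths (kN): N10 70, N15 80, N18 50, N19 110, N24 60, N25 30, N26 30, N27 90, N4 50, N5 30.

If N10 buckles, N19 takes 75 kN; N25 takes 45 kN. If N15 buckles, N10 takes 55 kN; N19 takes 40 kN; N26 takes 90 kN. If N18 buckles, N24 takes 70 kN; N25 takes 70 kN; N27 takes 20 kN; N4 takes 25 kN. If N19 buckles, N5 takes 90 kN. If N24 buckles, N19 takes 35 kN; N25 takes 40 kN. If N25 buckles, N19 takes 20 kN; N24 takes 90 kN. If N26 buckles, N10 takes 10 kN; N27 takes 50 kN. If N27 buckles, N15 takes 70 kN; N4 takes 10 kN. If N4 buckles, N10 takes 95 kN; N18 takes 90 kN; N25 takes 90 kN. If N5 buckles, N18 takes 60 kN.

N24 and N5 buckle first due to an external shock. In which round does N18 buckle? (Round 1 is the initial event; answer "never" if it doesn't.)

2

Round 1 — N24, N5 buckle (initial).
  N18: +60 → 60 ≥ 50
  N19: +35 → 35 < 110
  N25: +40 → 40 ≥ 30
Round 2 — N18, N25 buckle.
  N19: +20 → 55 < 110
  N27: +20 → 20 < 90
  N4: +25 → 25 < 50
No further bucklings.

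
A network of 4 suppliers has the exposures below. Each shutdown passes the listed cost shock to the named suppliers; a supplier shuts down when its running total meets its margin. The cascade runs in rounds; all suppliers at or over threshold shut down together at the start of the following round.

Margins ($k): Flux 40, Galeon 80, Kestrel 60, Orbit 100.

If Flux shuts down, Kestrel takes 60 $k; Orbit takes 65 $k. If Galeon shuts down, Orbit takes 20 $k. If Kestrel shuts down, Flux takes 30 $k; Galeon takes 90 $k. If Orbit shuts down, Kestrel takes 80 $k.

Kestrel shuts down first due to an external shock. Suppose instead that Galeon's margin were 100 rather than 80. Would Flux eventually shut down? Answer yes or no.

With Galeon's margin at 100:
Round 1 — Kestrel shuts down (initial).
  Flux: +30 → 30 < 40
  Galeon: +90 → 90 < 100
No further shutdowns.

no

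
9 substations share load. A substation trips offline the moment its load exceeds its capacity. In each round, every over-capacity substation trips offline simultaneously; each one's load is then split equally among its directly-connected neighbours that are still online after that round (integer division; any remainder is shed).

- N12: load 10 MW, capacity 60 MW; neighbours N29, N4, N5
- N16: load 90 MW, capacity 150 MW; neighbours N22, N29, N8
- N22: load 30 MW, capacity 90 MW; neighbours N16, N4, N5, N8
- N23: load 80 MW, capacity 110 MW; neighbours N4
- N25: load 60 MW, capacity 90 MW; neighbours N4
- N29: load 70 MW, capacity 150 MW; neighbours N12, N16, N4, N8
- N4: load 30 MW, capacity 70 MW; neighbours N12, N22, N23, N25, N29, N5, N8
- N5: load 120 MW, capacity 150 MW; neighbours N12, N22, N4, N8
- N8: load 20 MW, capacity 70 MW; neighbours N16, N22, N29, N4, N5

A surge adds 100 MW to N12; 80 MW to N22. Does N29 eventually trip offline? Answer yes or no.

yes

Round 1 — N12 at 110 > 60; N22 at 110 > 90. N12, N22 trip offline.
  N12 sheds 110 MW to N29, N4, N5: 36 each (2 lost).
    N29: 70+36 = 106 ≤ 150
    N4: 30+36 = 66 ≤ 70
    N5: 120+36 = 156 > 150
  N22 sheds 110 MW to N16, N4, N5, N8: 27 each (2 lost).
    N16: 90+27 = 117 ≤ 150
    N4: 66+27 = 93 > 70
    N5: 156+27 = 183 > 150
    N8: 20+27 = 47 ≤ 70
Round 2 — N4, N5 trip offline.
  N4 sheds 93 MW to N23, N25, N29, N8: 23 each (1 lost).
    N23: 80+23 = 103 ≤ 110
    N25: 60+23 = 83 ≤ 90
    N29: 106+23 = 129 ≤ 150
    N8: 47+23 = 70 ≤ 70
  N5 sheds 183 MW to N8: 183 each.
    N8: 70+183 = 253 > 70
Round 3 — N8 trips offline.
  N8 sheds 253 MW to N16, N29: 126 each (1 lost).
    N16: 117+126 = 243 > 150
    N29: 129+126 = 255 > 150
Round 4 — N16, N29 trip offline.
  N16 sheds 243 MW: no online neighbours, lost.
  N29 sheds 255 MW: no online neighbours, lost.
No further trips.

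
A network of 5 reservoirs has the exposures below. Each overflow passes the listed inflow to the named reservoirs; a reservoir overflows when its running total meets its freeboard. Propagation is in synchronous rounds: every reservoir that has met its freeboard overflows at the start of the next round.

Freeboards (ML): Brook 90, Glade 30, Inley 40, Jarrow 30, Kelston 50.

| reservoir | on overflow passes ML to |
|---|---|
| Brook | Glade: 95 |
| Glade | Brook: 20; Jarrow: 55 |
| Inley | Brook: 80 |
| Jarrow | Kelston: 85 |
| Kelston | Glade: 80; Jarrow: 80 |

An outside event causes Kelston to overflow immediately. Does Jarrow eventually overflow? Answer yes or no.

Round 1 — Kelston overflows (initial).
  Glade: +80 → 80 ≥ 30
  Jarrow: +80 → 80 ≥ 30
Round 2 — Glade, Jarrow overflow.
  Brook: +20 → 20 < 90
No further overflows.

yes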